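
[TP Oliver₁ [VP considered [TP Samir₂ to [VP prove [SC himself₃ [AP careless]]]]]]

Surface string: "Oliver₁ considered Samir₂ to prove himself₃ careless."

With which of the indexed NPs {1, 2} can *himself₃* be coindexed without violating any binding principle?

*himself* is an anaphor, so Principle A applies: it must be bound in its binding domain.
Binding domain of *himself₃*: the embedded TP, whose subject is Samir₂.
*Oliver₁* c-commands the anaphor but is outside its binding domain → cannot satisfy Principle A.
*Samir₂* c-commands the anaphor within its binding domain → licit binder.

{2}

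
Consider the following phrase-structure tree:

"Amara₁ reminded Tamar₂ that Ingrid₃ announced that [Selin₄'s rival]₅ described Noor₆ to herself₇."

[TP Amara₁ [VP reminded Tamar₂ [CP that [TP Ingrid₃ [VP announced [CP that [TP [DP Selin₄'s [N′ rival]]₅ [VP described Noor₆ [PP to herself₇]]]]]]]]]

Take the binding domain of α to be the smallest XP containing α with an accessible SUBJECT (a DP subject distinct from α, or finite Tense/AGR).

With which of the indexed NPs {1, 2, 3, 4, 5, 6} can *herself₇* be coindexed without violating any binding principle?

*herself* is an anaphor, so Principle A applies: it must be bound in its binding domain.
Binding domain of *herself₇*: the embedded TP, whose subject is [Selin₄'s rival]₅.
*Amara₁* c-commands the anaphor but is outside its binding domain → cannot satisfy Principle A.
*Tamar₂* c-commands the anaphor but is outside its binding domain → cannot satisfy Principle A.
*Ingrid₃* c-commands the anaphor but is outside its binding domain → cannot satisfy Principle A.
*Selin₄* does not c-command the anaphor → cannot bind it.
*[Selin₄'s rival]₅* c-commands the anaphor within its binding domain → licit binder.
*Noor₆* c-commands the anaphor within its binding domain → licit binder.

{5, 6}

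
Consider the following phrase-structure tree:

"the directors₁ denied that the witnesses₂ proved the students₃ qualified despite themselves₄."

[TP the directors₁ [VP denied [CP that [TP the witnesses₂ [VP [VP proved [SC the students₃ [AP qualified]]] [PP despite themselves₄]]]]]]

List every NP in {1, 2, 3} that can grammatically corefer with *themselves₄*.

*themselves* is an anaphor, so Principle A applies: it must be bound in its binding domain.
Binding domain of *themselves₄*: the embedded TP, whose subject is the witnesses₂.
*the directors₁* c-commands the anaphor but is outside its binding domain → cannot satisfy Principle A.
*the witnesses₂* c-commands the anaphor within its binding domain → licit binder.
*the students₃* does not c-command the anaphor → cannot bind it.

{2}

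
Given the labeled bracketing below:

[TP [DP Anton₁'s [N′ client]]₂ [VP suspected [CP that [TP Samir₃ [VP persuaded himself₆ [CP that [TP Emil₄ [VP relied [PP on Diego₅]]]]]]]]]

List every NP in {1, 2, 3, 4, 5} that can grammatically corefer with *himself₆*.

{3}

*himself* is an anaphor, so Principle A applies: it must be bound in its binding domain.
Binding domain of *himself₆*: the embedded TP, whose subject is Samir₃.
*Anton₁* does not c-command the anaphor → cannot bind it.
*[Anton₁'s client]₂* c-commands the anaphor but is outside its binding domain → cannot satisfy Principle A.
*Samir₃* c-commands the anaphor within its binding domain → licit binder.
*Emil₄* does not c-command the anaphor → cannot bind it.
*Diego₅* does not c-command the anaphor → cannot bind it.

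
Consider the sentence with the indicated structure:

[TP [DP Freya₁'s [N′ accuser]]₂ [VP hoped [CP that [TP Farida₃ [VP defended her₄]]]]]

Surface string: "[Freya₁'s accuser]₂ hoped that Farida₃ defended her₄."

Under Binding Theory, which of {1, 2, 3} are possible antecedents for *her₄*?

*her* is a pronoun, so Principle B applies: it must be free in its binding domain.
Binding domain of *her₄*: the embedded TP, whose subject is Farida₃.
*Freya₁* and the pronoun do not c-command one another → neither Principle B nor Principle C is at stake; coindexation permitted.
*[Freya₁'s accuser]₂* c-commands the pronoun but from outside its binding domain, and is not c-commanded by it → coindexation permitted.
*Farida₃* c-commands the pronoun within its binding domain → coindexation would violate Principle B.

{1, 2}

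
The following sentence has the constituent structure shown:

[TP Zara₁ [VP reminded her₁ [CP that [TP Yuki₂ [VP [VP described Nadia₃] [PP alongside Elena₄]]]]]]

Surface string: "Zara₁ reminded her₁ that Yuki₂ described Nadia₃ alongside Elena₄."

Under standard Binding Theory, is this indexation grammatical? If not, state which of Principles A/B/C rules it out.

Principle B

The two coindexed NPs are *Zara₁* and *her₁*.
*her₁* is a pronoun. Its binding domain is the matrix TP, whose subject is Zara₁.
*Zara₁* c-commands it within that domain and carries the same index.
The pronoun is locally bound → Principle B violation.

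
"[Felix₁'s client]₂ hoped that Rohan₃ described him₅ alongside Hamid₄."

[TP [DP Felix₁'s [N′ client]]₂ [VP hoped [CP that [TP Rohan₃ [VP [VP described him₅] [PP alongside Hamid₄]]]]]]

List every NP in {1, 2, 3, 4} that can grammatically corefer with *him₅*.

*him* is a pronoun, so Principle B applies: it must be free in its binding domain.
Binding domain of *him₅*: the embedded TP, whose subject is Rohan₃.
*Felix₁* and the pronoun do not c-command one another → neither Principle B nor Principle C is at stake; coindexation permitted.
*[Felix₁'s client]₂* c-commands the pronoun but from outside its binding domain, and is not c-commanded by it → coindexation permitted.
*Rohan₃* c-commands the pronoun within its binding domain → coindexation would violate Principle B.
*Hamid₄* and the pronoun do not c-command one another → neither Principle B nor Principle C is at stake; coindexation permitted.

{1, 2, 4}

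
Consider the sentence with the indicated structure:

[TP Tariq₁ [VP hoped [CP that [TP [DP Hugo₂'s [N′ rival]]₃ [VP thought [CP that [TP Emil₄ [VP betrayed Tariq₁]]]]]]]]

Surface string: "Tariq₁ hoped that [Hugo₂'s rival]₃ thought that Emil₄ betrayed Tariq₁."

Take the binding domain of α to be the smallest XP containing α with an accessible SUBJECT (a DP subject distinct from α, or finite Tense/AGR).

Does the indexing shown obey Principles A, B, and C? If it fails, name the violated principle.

Principle C

The two coindexed NPs are *Tariq₁* (the lower occurrence) and *Tariq₁* (the higher occurrence).
*Tariq₁* (the lower occurrence) is an R-expression. Principle C requires it to be free everywhere.
*Tariq₁* (the higher occurrence) c-commands it and carries the same index.
The R-expression is bound → Principle C violation.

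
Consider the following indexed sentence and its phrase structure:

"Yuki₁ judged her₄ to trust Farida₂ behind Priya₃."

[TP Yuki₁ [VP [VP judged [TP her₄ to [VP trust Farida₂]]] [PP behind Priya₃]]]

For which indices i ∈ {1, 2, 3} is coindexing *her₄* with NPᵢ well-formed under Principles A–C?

*her* is a pronoun, so Principle B applies: it must be free in its binding domain.
Binding domain of *her₄*: the matrix TP, whose subject is Yuki₁.
*Yuki₁* c-commands the pronoun within its binding domain → coindexation would violate Principle B.
*Farida₂*: the pronoun c-commands this R-expression → coindexation would violate Principle C on *Farida₂*.
*Priya₃* and the pronoun do not c-command one another → neither Principle B nor Principle C is at stake; coindexation permitted.

{3}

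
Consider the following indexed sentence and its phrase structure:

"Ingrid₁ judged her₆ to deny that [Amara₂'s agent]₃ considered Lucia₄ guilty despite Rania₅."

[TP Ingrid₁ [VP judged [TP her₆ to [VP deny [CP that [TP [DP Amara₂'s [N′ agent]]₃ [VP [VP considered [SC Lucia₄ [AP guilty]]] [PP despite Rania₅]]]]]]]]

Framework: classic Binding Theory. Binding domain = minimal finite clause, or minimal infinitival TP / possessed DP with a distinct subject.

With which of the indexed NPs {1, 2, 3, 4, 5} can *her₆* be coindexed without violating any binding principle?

*her* is a pronoun, so Principle B applies: it must be free in its binding domain.
Binding domain of *her₆*: the matrix TP, whose subject is Ingrid₁.
*Ingrid₁* c-commands the pronoun within its binding domain → coindexation would violate Principle B.
*Amara₂*: the pronoun c-commands this R-expression → coindexation would violate Principle C on *Amara₂*.
*[Amara₂'s agent]₃*: the pronoun c-commands this R-expression → coindexation would violate Principle C on *[Amara₂'s agent]₃*.
*Lucia₄*: the pronoun c-commands this R-expression → coindexation would violate Principle C on *Lucia₄*.
*Rania₅*: the pronoun c-commands this R-expression → coindexation would violate Principle C on *Rania₅*.

none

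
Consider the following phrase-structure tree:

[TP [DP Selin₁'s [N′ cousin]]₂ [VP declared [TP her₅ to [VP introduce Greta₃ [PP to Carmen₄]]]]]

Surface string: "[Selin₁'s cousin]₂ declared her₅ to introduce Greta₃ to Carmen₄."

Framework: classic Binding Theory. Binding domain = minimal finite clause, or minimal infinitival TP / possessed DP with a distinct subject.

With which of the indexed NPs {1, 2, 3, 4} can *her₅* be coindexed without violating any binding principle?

*her* is a pronoun, so Principle B applies: it must be free in its binding domain.
Binding domain of *her₅*: the matrix TP, whose subject is [Selin₁'s cousin]₂.
*Selin₁* and the pronoun do not c-command one another → neither Principle B nor Principle C is at stake; coindexation permitted.
*[Selin₁'s cousin]₂* c-commands the pronoun within its binding domain → coindexation would violate Principle B.
*Greta₃*: the pronoun c-commands this R-expression → coindexation would violate Principle C on *Greta₃*.
*Carmen₄*: the pronoun c-commands this R-expression → coindexation would violate Principle C on *Carmen₄*.

{1}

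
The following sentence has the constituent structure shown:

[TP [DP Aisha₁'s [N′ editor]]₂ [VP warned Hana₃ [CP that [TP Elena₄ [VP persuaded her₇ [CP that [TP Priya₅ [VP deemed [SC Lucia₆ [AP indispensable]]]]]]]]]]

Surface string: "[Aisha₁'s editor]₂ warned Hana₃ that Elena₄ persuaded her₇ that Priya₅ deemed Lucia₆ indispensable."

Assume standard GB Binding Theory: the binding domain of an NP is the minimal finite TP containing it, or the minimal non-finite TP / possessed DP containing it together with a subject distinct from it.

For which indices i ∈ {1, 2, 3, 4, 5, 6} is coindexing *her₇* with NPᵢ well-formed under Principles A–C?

{1, 2, 3}

*her* is a pronoun, so Principle B applies: it must be free in its binding domain.
Binding domain of *her₇*: the embedded TP, whose subject is Elena₄.
*Aisha₁* and the pronoun do not c-command one another → neither Principle B nor Principle C is at stake; coindexation permitted.
*[Aisha₁'s editor]₂* c-commands the pronoun but from outside its binding domain, and is not c-commanded by it → coindexation permitted.
*Hana₃* c-commands the pronoun but from outside its binding domain, and is not c-commanded by it → coindexation permitted.
*Elena₄* c-commands the pronoun within its binding domain → coindexation would violate Principle B.
*Priya₅*: the pronoun c-commands this R-expression → coindexation would violate Principle C on *Priya₅*.
*Lucia₆*: the pronoun c-commands this R-expression → coindexation would violate Principle C on *Lucia₆*.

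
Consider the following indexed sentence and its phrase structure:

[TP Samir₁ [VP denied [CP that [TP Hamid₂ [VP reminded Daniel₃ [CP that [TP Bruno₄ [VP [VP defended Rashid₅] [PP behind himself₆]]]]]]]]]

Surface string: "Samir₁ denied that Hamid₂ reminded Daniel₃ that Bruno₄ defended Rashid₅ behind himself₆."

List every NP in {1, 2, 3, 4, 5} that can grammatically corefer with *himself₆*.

{4}

*himself* is an anaphor, so Principle A applies: it must be bound in its binding domain.
Binding domain of *himself₆*: the embedded TP, whose subject is Bruno₄.
*Samir₁* c-commands the anaphor but is outside its binding domain → cannot satisfy Principle A.
*Hamid₂* c-commands the anaphor but is outside its binding domain → cannot satisfy Principle A.
*Daniel₃* c-commands the anaphor but is outside its binding domain → cannot satisfy Principle A.
*Bruno₄* c-commands the anaphor within its binding domain → licit binder.
*Rashid₅* does not c-command the anaphor → cannot bind it.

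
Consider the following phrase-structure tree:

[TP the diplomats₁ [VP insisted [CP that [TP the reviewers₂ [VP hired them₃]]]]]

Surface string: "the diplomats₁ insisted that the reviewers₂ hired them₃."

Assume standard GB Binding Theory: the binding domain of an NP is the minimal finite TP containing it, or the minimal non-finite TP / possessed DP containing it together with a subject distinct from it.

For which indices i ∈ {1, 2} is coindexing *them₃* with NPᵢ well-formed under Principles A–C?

{1}

*them* is a pronoun, so Principle B applies: it must be free in its binding domain.
Binding domain of *them₃*: the embedded TP, whose subject is the reviewers₂.
*the diplomats₁* c-commands the pronoun but from outside its binding domain, and is not c-commanded by it → coindexation permitted.
*the reviewers₂* c-commands the pronoun within its binding domain → coindexation would violate Principle B.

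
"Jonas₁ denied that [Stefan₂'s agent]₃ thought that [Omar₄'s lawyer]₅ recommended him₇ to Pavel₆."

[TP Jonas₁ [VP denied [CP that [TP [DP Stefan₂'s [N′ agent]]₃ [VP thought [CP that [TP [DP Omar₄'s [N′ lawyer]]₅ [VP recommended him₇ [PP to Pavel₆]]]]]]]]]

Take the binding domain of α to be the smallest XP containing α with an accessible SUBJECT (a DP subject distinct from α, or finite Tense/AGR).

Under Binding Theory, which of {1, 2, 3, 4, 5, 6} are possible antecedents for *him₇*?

*him* is a pronoun, so Principle B applies: it must be free in its binding domain.
Binding domain of *him₇*: the embedded TP, whose subject is [Omar₄'s lawyer]₅.
*Jonas₁* c-commands the pronoun but from outside its binding domain, and is not c-commanded by it → coindexation permitted.
*Stefan₂* and the pronoun do not c-command one another → neither Principle B nor Principle C is at stake; coindexation permitted.
*[Stefan₂'s agent]₃* c-commands the pronoun but from outside its binding domain, and is not c-commanded by it → coindexation permitted.
*Omar₄* and the pronoun do not c-command one another → neither Principle B nor Principle C is at stake; coindexation permitted.
*[Omar₄'s lawyer]₅* c-commands the pronoun within its binding domain → coindexation would violate Principle B.
*Pavel₆*: the pronoun c-commands this R-expression → coindexation would violate Principle C on *Pavel₆*.

{1, 2, 3, 4}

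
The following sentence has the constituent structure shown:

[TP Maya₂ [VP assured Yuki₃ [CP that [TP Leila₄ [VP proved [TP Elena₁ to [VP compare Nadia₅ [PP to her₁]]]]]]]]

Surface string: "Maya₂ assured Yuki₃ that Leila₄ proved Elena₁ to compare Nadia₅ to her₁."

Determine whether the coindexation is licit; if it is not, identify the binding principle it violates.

Principle B

The two coindexed NPs are *Elena₁* and *her₁*.
*her₁* is a pronoun. Its binding domain is the embedded TP, whose subject is Elena₁.
*Elena₁* c-commands it within that domain and carries the same index.
The pronoun is locally bound → Principle B violation.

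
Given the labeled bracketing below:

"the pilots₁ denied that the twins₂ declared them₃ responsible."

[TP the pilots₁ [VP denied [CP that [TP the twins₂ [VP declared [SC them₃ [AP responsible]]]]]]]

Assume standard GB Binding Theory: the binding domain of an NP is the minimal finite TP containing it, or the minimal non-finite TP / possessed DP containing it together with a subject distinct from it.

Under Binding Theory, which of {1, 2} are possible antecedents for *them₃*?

{1}

*them* is a pronoun, so Principle B applies: it must be free in its binding domain.
Binding domain of *them₃*: the embedded TP, whose subject is the twins₂.
*the pilots₁* c-commands the pronoun but from outside its binding domain, and is not c-commanded by it → coindexation permitted.
*the twins₂* c-commands the pronoun within its binding domain → coindexation would violate Principle B.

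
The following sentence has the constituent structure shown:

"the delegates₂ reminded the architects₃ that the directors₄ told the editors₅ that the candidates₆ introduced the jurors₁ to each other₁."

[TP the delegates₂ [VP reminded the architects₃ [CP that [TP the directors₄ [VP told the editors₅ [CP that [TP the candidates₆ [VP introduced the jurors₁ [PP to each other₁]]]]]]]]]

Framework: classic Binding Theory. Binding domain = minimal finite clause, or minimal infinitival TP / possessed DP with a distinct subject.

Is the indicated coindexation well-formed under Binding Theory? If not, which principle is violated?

The two coindexed NPs are *the jurors₁* and *each other₁*.
*each other₁* is an anaphor; its binding domain is the embedded TP, whose subject is the candidates₆. *the jurors₁* c-commands it within that domain and shares its index, so Principle A is satisfied.
*the jurors₁* is an R-expression; *each other₁* does not c-command it, and no other NP shares its index, so Principle C is satisfied.
All principles are respected.

grammatical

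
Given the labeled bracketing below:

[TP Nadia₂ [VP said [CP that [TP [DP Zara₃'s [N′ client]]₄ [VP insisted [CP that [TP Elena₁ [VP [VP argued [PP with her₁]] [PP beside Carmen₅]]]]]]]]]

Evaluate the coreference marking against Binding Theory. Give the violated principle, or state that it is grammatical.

The two coindexed NPs are *Elena₁* and *her₁*.
*her₁* is a pronoun. Its binding domain is the embedded TP, whose subject is Elena₁.
*Elena₁* c-commands it within that domain and carries the same index.
The pronoun is locally bound → Principle B violation.

Principle B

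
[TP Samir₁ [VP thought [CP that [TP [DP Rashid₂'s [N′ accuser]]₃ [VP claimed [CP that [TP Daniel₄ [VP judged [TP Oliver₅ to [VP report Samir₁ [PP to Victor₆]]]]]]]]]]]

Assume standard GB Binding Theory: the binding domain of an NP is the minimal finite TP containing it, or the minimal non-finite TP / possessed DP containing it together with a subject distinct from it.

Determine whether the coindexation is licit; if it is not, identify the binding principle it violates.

Principle C

The two coindexed NPs are *Samir₁* (the higher occurrence) and *Samir₁* (the lower occurrence).
*Samir₁* (the lower occurrence) is an R-expression. Principle C requires it to be free everywhere.
*Samir₁* (the higher occurrence) c-commands it and carries the same index.
The R-expression is bound → Principle C violation.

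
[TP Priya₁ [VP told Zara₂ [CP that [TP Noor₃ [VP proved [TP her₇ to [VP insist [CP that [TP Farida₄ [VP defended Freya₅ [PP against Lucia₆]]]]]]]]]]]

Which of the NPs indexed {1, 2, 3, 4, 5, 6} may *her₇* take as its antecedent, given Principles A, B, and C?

*her* is a pronoun, so Principle B applies: it must be free in its binding domain.
Binding domain of *her₇*: the embedded TP, whose subject is Noor₃.
*Priya₁* c-commands the pronoun but from outside its binding domain, and is not c-commanded by it → coindexation permitted.
*Zara₂* c-commands the pronoun but from outside its binding domain, and is not c-commanded by it → coindexation permitted.
*Noor₃* c-commands the pronoun within its binding domain → coindexation would violate Principle B.
*Farida₄*: the pronoun c-commands this R-expression → coindexation would violate Principle C on *Farida₄*.
*Freya₅*: the pronoun c-commands this R-expression → coindexation would violate Principle C on *Freya₅*.
*Lucia₆*: the pronoun c-commands this R-expression → coindexation would violate Principle C on *Lucia₆*.

{1, 2}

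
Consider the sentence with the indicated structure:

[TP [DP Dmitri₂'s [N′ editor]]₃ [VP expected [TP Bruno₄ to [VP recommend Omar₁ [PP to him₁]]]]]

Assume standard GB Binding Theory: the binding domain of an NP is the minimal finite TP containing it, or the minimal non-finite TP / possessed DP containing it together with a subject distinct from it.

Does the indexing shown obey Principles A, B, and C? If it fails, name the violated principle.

Principle B

The two coindexed NPs are *Omar₁* and *him₁*.
*him₁* is a pronoun. Its binding domain is the embedded TP, whose subject is Bruno₄.
*Omar₁* c-commands it within that domain and carries the same index.
The pronoun is locally bound → Principle B violation.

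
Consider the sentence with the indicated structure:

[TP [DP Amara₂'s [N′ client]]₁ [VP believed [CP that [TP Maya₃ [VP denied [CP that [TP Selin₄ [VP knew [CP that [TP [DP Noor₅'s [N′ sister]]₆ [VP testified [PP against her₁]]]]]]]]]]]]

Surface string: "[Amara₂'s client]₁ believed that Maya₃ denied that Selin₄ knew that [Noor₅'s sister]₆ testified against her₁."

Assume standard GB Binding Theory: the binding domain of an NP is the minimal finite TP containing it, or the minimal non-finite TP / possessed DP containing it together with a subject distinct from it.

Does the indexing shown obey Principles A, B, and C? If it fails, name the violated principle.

The two coindexed NPs are *[Amara₂'s client]₁* and *her₁*.
*her₁* is a pronoun; its binding domain is the embedded TP, whose subject is [Noor₅'s sister]₆. Within that domain it is c-commanded only by *[Noor₅'s sister]₆*, which carries a different index — the pronoun is free locally, so Principle B holds.
*[Amara₂'s client]₁* is an R-expression; *her₁* does not c-command it, and no other NP shares its index, so Principle C is satisfied.
All principles are respected.

grammatical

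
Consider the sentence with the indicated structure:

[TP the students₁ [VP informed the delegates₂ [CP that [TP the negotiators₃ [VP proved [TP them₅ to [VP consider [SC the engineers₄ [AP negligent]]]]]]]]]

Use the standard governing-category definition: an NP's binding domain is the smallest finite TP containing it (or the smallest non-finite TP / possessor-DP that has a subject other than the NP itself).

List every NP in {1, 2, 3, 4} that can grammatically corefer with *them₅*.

{1, 2}

*them* is a pronoun, so Principle B applies: it must be free in its binding domain.
Binding domain of *them₅*: the embedded TP, whose subject is the negotiators₃.
*the students₁* c-commands the pronoun but from outside its binding domain, and is not c-commanded by it → coindexation permitted.
*the delegates₂* c-commands the pronoun but from outside its binding domain, and is not c-commanded by it → coindexation permitted.
*the negotiators₃* c-commands the pronoun within its binding domain → coindexation would violate Principle B.
*the engineers₄*: the pronoun c-commands this R-expression → coindexation would violate Principle C on *the engineers₄*.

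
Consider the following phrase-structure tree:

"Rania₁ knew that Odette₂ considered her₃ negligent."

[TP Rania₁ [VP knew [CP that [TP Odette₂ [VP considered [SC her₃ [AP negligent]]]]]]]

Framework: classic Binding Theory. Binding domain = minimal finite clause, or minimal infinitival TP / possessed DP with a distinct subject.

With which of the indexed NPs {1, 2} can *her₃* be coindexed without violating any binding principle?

*her* is a pronoun, so Principle B applies: it must be free in its binding domain.
Binding domain of *her₃*: the embedded TP, whose subject is Odette₂.
*Rania₁* c-commands the pronoun but from outside its binding domain, and is not c-commanded by it → coindexation permitted.
*Odette₂* c-commands the pronoun within its binding domain → coindexation would violate Principle B.

{1}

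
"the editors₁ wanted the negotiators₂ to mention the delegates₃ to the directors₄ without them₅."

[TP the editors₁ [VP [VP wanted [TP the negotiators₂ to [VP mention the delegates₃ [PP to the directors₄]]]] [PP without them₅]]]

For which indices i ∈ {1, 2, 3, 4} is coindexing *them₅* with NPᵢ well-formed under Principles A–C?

*them* is a pronoun, so Principle B applies: it must be free in its binding domain.
Binding domain of *them₅*: the matrix TP, whose subject is the editors₁.
*the editors₁* c-commands the pronoun within its binding domain → coindexation would violate Principle B.
*the negotiators₂* and the pronoun do not c-command one another → neither Principle B nor Principle C is at stake; coindexation permitted.
*the delegates₃* and the pronoun do not c-command one another → neither Principle B nor Principle C is at stake; coindexation permitted.
*the directors₄* and the pronoun do not c-command one another → neither Principle B nor Principle C is at stake; coindexation permitted.

{2, 3, 4}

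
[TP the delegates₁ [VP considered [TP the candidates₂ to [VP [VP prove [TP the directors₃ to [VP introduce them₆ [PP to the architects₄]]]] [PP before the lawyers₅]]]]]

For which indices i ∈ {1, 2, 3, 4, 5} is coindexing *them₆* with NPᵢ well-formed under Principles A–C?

{1, 2, 5}

*them* is a pronoun, so Principle B applies: it must be free in its binding domain.
Binding domain of *them₆*: the embedded TP, whose subject is the directors₃.
*the delegates₁* c-commands the pronoun but from outside its binding domain, and is not c-commanded by it → coindexation permitted.
*the candidates₂* c-commands the pronoun but from outside its binding domain, and is not c-commanded by it → coindexation permitted.
*the directors₃* c-commands the pronoun within its binding domain → coindexation would violate Principle B.
*the architects₄*: the pronoun c-commands this R-expression → coindexation would violate Principle C on *the architects₄*.
*the lawyers₅* and the pronoun do not c-command one another → neither Principle B nor Principle C is at stake; coindexation permitted.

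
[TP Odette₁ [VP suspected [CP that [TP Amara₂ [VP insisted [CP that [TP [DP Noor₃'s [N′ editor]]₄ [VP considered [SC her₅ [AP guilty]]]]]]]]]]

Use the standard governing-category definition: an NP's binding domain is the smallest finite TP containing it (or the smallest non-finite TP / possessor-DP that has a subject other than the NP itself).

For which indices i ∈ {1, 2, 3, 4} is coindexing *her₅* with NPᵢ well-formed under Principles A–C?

*her* is a pronoun, so Principle B applies: it must be free in its binding domain.
Binding domain of *her₅*: the embedded TP, whose subject is [Noor₃'s editor]₄.
*Odette₁* c-commands the pronoun but from outside its binding domain, and is not c-commanded by it → coindexation permitted.
*Amara₂* c-commands the pronoun but from outside its binding domain, and is not c-commanded by it → coindexation permitted.
*Noor₃* and the pronoun do not c-command one another → neither Principle B nor Principle C is at stake; coindexation permitted.
*[Noor₃'s editor]₄* c-commands the pronoun within its binding domain → coindexation would violate Principle B.

{1, 2, 3}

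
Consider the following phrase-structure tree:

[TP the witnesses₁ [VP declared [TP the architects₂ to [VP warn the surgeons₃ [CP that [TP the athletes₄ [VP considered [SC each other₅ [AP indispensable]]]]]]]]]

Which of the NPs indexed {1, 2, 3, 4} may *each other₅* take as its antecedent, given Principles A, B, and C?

*each other* is an anaphor, so Principle A applies: it must be bound in its binding domain.
Binding domain of *each other₅*: the embedded TP, whose subject is the athletes₄.
*the witnesses₁* c-commands the anaphor but is outside its binding domain → cannot satisfy Principle A.
*the architects₂* c-commands the anaphor but is outside its binding domain → cannot satisfy Principle A.
*the surgeons₃* c-commands the anaphor but is outside its binding domain → cannot satisfy Principle A.
*the athletes₄* c-commands the anaphor within its binding domain → licit binder.

{4}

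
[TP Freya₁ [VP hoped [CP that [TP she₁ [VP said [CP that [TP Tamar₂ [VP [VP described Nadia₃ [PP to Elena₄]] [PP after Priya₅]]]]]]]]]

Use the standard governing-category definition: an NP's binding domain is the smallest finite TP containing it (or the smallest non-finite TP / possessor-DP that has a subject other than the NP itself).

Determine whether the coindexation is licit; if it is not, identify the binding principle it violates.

The two coindexed NPs are *Freya₁* and *she₁*.
*she₁* is a pronoun; nothing c-commands it within its binding domain (the embedded TP.), so Principle B holds trivially.
*Freya₁* is an R-expression; *she₁* does not c-command it, and no other NP shares its index, so Principle C is satisfied.
All principles are respected.

grammatical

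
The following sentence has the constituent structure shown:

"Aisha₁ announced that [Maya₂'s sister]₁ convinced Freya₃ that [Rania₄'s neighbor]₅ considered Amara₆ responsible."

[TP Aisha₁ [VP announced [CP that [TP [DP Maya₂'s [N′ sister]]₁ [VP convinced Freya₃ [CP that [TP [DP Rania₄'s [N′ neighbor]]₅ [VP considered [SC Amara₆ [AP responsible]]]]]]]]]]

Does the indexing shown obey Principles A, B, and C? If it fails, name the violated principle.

Principle C

The two coindexed NPs are *[Maya₂'s sister]₁* and *Aisha₁*.
*[Maya₂'s sister]₁* is an R-expression. Principle C requires it to be free everywhere.
*Aisha₁* c-commands it and carries the same index.
The R-expression is bound → Principle C violation.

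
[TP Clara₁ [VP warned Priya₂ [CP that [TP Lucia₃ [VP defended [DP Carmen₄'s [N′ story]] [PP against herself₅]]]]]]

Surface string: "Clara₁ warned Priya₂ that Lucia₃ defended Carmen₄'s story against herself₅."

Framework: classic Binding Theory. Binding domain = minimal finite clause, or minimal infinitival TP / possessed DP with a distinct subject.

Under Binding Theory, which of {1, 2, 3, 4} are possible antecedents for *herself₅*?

*herself* is an anaphor, so Principle A applies: it must be bound in its binding domain.
Binding domain of *herself₅*: the embedded TP, whose subject is Lucia₃.
*Clara₁* c-commands the anaphor but is outside its binding domain → cannot satisfy Principle A.
*Priya₂* c-commands the anaphor but is outside its binding domain → cannot satisfy Principle A.
*Lucia₃* c-commands the anaphor within its binding domain → licit binder.
*Carmen₄* does not c-command the anaphor → cannot bind it.

{3}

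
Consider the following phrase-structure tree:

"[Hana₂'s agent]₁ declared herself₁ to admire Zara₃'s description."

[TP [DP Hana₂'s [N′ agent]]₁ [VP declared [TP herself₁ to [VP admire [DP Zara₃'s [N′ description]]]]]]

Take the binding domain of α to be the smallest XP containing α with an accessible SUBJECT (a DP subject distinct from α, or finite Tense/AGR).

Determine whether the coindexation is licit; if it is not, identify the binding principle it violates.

The two coindexed NPs are *[Hana₂'s agent]₁* and *herself₁*.
*herself₁* is an anaphor; its binding domain is the matrix TP, whose subject is [Hana₂'s agent]₁. *[Hana₂'s agent]₁* c-commands it within that domain and shares its index, so Principle A is satisfied.
*[Hana₂'s agent]₁* is an R-expression; *herself₁* does not c-command it, and no other NP shares its index, so Principle C is satisfied.
All principles are respected.

grammatical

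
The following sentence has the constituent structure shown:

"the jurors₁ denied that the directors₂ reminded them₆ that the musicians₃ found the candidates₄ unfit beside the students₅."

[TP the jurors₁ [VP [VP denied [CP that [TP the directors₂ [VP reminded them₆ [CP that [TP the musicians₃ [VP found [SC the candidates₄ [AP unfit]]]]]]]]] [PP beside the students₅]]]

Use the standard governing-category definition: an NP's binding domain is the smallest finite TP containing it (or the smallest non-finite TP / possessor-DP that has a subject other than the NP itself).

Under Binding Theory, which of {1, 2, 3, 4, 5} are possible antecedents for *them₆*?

{1, 5}

*them* is a pronoun, so Principle B applies: it must be free in its binding domain.
Binding domain of *them₆*: the embedded TP, whose subject is the directors₂.
*the jurors₁* c-commands the pronoun but from outside its binding domain, and is not c-commanded by it → coindexation permitted.
*the directors₂* c-commands the pronoun within its binding domain → coindexation would violate Principle B.
*the musicians₃*: the pronoun c-commands this R-expression → coindexation would violate Principle C on *the musicians₃*.
*the candidates₄*: the pronoun c-commands this R-expression → coindexation would violate Principle C on *the candidates₄*.
*the students₅* and the pronoun do not c-command one another → neither Principle B nor Principle C is at stake; coindexation permitted.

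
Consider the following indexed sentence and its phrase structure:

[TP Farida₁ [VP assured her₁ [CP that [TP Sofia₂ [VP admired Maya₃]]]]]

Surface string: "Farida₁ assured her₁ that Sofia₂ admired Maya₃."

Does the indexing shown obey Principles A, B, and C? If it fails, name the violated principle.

Principle B

The two coindexed NPs are *Farida₁* and *her₁*.
*her₁* is a pronoun. Its binding domain is the matrix TP, whose subject is Farida₁.
*Farida₁* c-commands it within that domain and carries the same index.
The pronoun is locally bound → Principle B violation.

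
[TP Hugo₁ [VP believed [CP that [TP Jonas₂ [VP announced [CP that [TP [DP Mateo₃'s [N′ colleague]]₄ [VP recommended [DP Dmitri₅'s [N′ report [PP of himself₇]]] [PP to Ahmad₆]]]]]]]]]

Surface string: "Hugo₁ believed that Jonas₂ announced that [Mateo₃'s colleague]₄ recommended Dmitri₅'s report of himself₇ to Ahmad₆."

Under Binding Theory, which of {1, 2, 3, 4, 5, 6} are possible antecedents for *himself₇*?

{5}

*himself* is an anaphor, so Principle A applies: it must be bound in its binding domain.
Binding domain of *himself₇*: the possessed DP, whose subject is Dmitri₅.
*Hugo₁* c-commands the anaphor but is outside its binding domain → cannot satisfy Principle A.
*Jonas₂* c-commands the anaphor but is outside its binding domain → cannot satisfy Principle A.
*Mateo₃* does not c-command the anaphor → cannot bind it.
*[Mateo₃'s colleague]₄* c-commands the anaphor but is outside its binding domain → cannot satisfy Principle A.
*Dmitri₅* c-commands the anaphor within its binding domain → licit binder.
*Ahmad₆* does not c-command the anaphor → cannot bind it.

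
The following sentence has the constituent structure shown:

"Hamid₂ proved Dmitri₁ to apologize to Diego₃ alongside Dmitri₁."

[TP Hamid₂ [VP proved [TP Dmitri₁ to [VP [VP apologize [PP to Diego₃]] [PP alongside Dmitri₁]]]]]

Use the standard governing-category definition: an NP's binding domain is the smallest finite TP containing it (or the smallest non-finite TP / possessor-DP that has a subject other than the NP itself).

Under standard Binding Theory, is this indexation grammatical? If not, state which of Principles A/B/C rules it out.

Principle C

The two coindexed NPs are *Dmitri₁* (the lower occurrence) and *Dmitri₁* (the higher occurrence).
*Dmitri₁* (the lower occurrence) is an R-expression. Principle C requires it to be free everywhere.
*Dmitri₁* (the higher occurrence) c-commands it and carries the same index.
The R-expression is bound → Principle C violation.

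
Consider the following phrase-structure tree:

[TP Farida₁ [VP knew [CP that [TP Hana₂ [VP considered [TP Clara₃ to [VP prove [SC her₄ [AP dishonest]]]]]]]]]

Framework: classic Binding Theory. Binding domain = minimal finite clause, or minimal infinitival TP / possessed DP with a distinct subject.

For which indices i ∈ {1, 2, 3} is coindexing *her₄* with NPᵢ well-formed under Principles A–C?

{1, 2}

*her* is a pronoun, so Principle B applies: it must be free in its binding domain.
Binding domain of *her₄*: the embedded TP, whose subject is Clara₃.
*Farida₁* c-commands the pronoun but from outside its binding domain, and is not c-commanded by it → coindexation permitted.
*Hana₂* c-commands the pronoun but from outside its binding domain, and is not c-commanded by it → coindexation permitted.
*Clara₃* c-commands the pronoun within its binding domain → coindexation would violate Principle B.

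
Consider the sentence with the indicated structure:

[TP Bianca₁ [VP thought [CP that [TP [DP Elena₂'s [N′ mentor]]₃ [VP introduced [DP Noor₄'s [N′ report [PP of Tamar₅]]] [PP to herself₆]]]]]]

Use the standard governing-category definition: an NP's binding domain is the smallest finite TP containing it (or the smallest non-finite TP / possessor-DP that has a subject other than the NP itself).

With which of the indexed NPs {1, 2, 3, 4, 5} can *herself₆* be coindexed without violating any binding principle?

{3}

*herself* is an anaphor, so Principle A applies: it must be bound in its binding domain.
Binding domain of *herself₆*: the embedded TP, whose subject is [Elena₂'s mentor]₃.
*Bianca₁* c-commands the anaphor but is outside its binding domain → cannot satisfy Principle A.
*Elena₂* does not c-command the anaphor → cannot bind it.
*[Elena₂'s mentor]₃* c-commands the anaphor within its binding domain → licit binder.
*Noor₄* does not c-command the anaphor → cannot bind it.
*Tamar₅* does not c-command the anaphor → cannot bind it.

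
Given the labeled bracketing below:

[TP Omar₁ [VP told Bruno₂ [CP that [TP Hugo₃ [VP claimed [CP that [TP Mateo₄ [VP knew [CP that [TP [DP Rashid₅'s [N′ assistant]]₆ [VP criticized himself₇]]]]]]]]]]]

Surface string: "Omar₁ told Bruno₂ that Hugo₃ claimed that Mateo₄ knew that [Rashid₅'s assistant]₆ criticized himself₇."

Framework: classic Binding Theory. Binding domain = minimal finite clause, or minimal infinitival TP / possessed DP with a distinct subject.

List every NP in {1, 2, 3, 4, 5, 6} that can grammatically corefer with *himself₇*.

{6}

*himself* is an anaphor, so Principle A applies: it must be bound in its binding domain.
Binding domain of *himself₇*: the embedded TP, whose subject is [Rashid₅'s assistant]₆.
*Omar₁* c-commands the anaphor but is outside its binding domain → cannot satisfy Principle A.
*Bruno₂* c-commands the anaphor but is outside its binding domain → cannot satisfy Principle A.
*Hugo₃* c-commands the anaphor but is outside its binding domain → cannot satisfy Principle A.
*Mateo₄* c-commands the anaphor but is outside its binding domain → cannot satisfy Principle A.
*Rashid₅* does not c-command the anaphor → cannot bind it.
*[Rashid₅'s assistant]₆* c-commands the anaphor within its binding domain → licit binder.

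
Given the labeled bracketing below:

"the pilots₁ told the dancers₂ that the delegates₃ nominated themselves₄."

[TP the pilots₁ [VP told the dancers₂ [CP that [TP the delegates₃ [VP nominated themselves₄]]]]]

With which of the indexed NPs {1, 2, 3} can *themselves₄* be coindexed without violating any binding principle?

{3}

*themselves* is an anaphor, so Principle A applies: it must be bound in its binding domain.
Binding domain of *themselves₄*: the embedded TP, whose subject is the delegates₃.
*the pilots₁* c-commands the anaphor but is outside its binding domain → cannot satisfy Principle A.
*the dancers₂* c-commands the anaphor but is outside its binding domain → cannot satisfy Principle A.
*the delegates₃* c-commands the anaphor within its binding domain → licit binder.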